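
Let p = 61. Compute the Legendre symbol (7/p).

Reciprocity: 7 ≡ 3 and 61 ≡ 1 (mod 4), so (7/61) = +(61/7).
Reduce top mod 7: now compute (5/7).
Reciprocity: 5 ≡ 1 and 7 ≡ 3 (mod 4), so (5/7) = +(7/5).
Reduce top mod 5: now compute (2/5).
Pull out 2: since 5 ≡ 5 (mod 8), (2/5) = -1.
Reached (1/5) = 1. Collecting the sign flips along the way, the symbol is -1.

-1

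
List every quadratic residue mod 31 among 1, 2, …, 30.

Square k = 1,…,15 (k and 31−k give the same square):
1²=1, 2²=4, 3²=9, 4²=16, 5²=25, 6²≡5, 7²≡18, 8²≡2, 9²≡19, 10²≡7, 11²≡28, 12²≡20, 13²≡14, 14²≡10, 15²≡8 (mod 31).
So the quadratic residues mod 31 are {1, 2, 4, 5, 7, 8, 9, 10, 14, 16, 18, 19, 20, 25, 28}.

1 2 4 5 7 8 9 10 14 16 18 19 20 25 28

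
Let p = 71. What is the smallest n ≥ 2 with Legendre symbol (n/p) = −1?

7

(2/71) = +1, so 2 is a residue.
(3/71) = +1, so 3 is a residue.
(4/71) = +1, so 4 is a residue.
(5/71) = +1, so 5 is a residue.
(6/71) = +1, so 6 is a residue.
(7/71) = −1, so 7 is the smallest positive non-residue mod 71.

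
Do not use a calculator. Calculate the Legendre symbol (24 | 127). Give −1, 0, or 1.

Pull out 2^3: since 127 ≡ 7 (mod 8), (2/127) = +1, so (2/127)^3 = +1.
Reciprocity: 3 ≡ 3 and 127 ≡ 3 (mod 4), so (3/127) = −(127/3).
Reduce top mod 3: now compute (1/3).
Reached (1/3) = 1. Collecting the sign flips along the way, the symbol is -1.

-1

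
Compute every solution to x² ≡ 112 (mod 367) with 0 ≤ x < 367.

Since 367 ≡ 3 (mod 4), a square root of 112 is 112^((367+1)/4) = 112^92 mod 367.
Repeated squaring: 112^2≡66, 112^4≡319, 112^8≡102, 112^16≡128, 112^32≡236, 112^64≡279 (mod 367).
112^92 = 112^(64+16+8+4) ≡ 188 (mod 367).
Check: 188² = 35344 ≡ 112 (mod 367). The two roots are 179 and 188.

179, 188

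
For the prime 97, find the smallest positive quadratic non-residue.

5

(2/97) = +1, so 2 is a residue.
(3/97) = +1, so 3 is a residue.
(4/97) = +1, so 4 is a residue.
(5/97) = −1, so 5 is the smallest positive non-residue mod 97.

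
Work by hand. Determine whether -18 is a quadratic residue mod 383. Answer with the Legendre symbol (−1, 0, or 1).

First reduce: -18 ≡ 365 (mod 383).
Reciprocity: 365 ≡ 1 and 383 ≡ 3 (mod 4), so (365/383) = +(383/365).
Reduce top mod 365: now compute (18/365).
Pull out 2: since 365 ≡ 5 (mod 8), (2/365) = -1.
Reciprocity: 9 ≡ 1 and 365 ≡ 1 (mod 4), so (9/365) = +(365/9).
Reduce top mod 9: now compute (5/9).
Reciprocity: 5 ≡ 1 and 9 ≡ 1 (mod 4), so (5/9) = +(9/5).
Reduce top mod 5: now compute (4/5).
Pull out 2^2: since 5 ≡ 5 (mod 8), (2/5) = -1, so (2/5)^2 = +1.
Reached (1/5) = 1. Collecting the sign flips along the way, the symbol is -1.

-1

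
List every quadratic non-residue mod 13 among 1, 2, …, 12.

Square k = 1,…,6 (k and 13−k give the same square):
1²=1, 2²=4, 3²=9, 4²≡3, 5²≡12, 6²≡10 (mod 13).
The residues are {1, 3, 4, 9, 10, 12}; the non-residues are the remaining 6 nonzero classes.

2 5 6 7 8 11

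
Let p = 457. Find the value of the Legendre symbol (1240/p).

First reduce: 1240 ≡ 326 (mod 457).
Pull out 2: since 457 ≡ 1 (mod 8), (2/457) = +1.
Reciprocity: 163 ≡ 3 and 457 ≡ 1 (mod 4), so (163/457) = +(457/163).
Reduce top mod 163: now compute (131/163).
Reciprocity: 131 ≡ 3 and 163 ≡ 3 (mod 4), so (131/163) = −(163/131).
Reduce top mod 131: now compute (32/131).
Pull out 2^5: since 131 ≡ 3 (mod 8), (2/131) = -1, so (2/131)^5 = -1.
Reached (1/131) = 1. Collecting the sign flips along the way, the symbol is +1.

1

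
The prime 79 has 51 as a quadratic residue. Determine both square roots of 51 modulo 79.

Since 79 ≡ 3 (mod 4), a square root of 51 is 51^((79+1)/4) = 51^20 mod 79.
Repeated squaring: 51^2≡73, 51^4≡36, 51^8≡32, 51^16≡76 (mod 79).
51^20 = 51^(16+4) ≡ 50 (mod 79).
Check: 50² = 2500 ≡ 51 (mod 79). The two roots are 29 and 50.

29, 50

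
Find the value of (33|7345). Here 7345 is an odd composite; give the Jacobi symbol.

-1

Reciprocity: 33 ≡ 1 and 7345 ≡ 1 (mod 4), so (33/7345) = +(7345/33).
Reduce top mod 33: now compute (19/33).
Reciprocity: 19 ≡ 3 and 33 ≡ 1 (mod 4), so (19/33) = +(33/19).
Reduce top mod 19: now compute (14/19).
Pull out 2: since 19 ≡ 3 (mod 8), (2/19) = -1.
Reciprocity: 7 ≡ 3 and 19 ≡ 3 (mod 4), so (7/19) = −(19/7).
Reduce top mod 7: now compute (5/7).
Reciprocity: 5 ≡ 1 and 7 ≡ 3 (mod 4), so (5/7) = +(7/5).
Reduce top mod 5: now compute (2/5).
Pull out 2: since 5 ≡ 5 (mod 8), (2/5) = -1.
Reached (1/5) = 1. Collecting the sign flips along the way, the symbol is -1.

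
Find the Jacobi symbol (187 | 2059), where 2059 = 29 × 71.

Reciprocity: 187 ≡ 3 and 2059 ≡ 3 (mod 4), so (187/2059) = −(2059/187).
Reduce top mod 187: now compute (2/187).
Pull out 2: since 187 ≡ 3 (mod 8), (2/187) = -1.
Reached (1/187) = 1. Collecting the sign flips along the way, the symbol is +1.

1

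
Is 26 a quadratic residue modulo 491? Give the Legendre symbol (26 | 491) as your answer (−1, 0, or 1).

Pull out 2: since 491 ≡ 3 (mod 8), (2/491) = -1.
Reciprocity: 13 ≡ 1 and 491 ≡ 3 (mod 4), so (13/491) = +(491/13).
Reduce top mod 13: now compute (10/13).
Pull out 2: since 13 ≡ 5 (mod 8), (2/13) = -1.
Reciprocity: 5 ≡ 1 and 13 ≡ 1 (mod 4), so (5/13) = +(13/5).
Reduce top mod 5: now compute (3/5).
Reciprocity: 3 ≡ 3 and 5 ≡ 1 (mod 4), so (3/5) = +(5/3).
Reduce top mod 3: now compute (2/3).
Pull out 2: since 3 ≡ 3 (mod 8), (2/3) = -1.
Reached (1/3) = 1. Collecting the sign flips along the way, the symbol is -1.

-1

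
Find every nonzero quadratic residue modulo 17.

1,2,4,8,9,13,15,16

Square k = 1,…,8 (k and 17−k give the same square):
1²=1, 2²=4, 3²=9, 4²=16, 5²≡8, 6²≡2, 7²≡15, 8²≡13 (mod 17).
So the quadratic residues mod 17 are {1, 2, 4, 8, 9, 13, 15, 16}.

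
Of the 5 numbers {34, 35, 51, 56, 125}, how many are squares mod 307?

0

(34/307) = -1 → non-residue.
(35/307) = -1 → non-residue.
(51/307) = -1 → non-residue.
(56/307) = -1 → non-residue.
(125/307) = -1 → non-residue.
Total quadratic residues among the 5: 0.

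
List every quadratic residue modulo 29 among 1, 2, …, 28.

1, 4, 5, 6, 7, 9, 13, 16, 20, 22, 23, 24, 25, 28

Square k = 1,…,14 (k and 29−k give the same square):
1²=1, 2²=4, 3²=9, 4²=16, 5²=25, 6²≡7, 7²≡20, 8²≡6, 9²≡23, 10²≡13, 11²≡5, 12²≡28, 13²≡24, 14²≡22 (mod 29).
So the quadratic residues mod 29 are {1, 4, 5, 6, 7, 9, 13, 16, 20, 22, 23, 24, 25, 28}.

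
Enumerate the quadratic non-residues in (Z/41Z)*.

Square k = 1,…,20 (k and 41−k give the same square):
1²=1, 2²=4, 3²=9, 4²=16, 5²=25, 6²=36, 7²≡8, 8²≡23, 9²≡40, 10²≡18, 11²≡39, 12²≡21, 13²≡5, 14²≡32, 15²≡20, 16²≡10, 17²≡2, 18²≡37, 19²≡33, 20²≡31 (mod 41).
The residues are {1, 2, 4, 5, 8, 9, 10, 16, 18, 20, 21, 23, 25, 31, 32, 33, 36, 37, 39, 40}; the non-residues are the remaining 20 nonzero classes.

3, 6, 7, 11, 12, 13, 14, 15, 17, 19, 22, 24, 26, 27, 28, 29, 30, 34, 35, 38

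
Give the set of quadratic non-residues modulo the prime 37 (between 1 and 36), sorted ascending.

Square k = 1,…,18 (k and 37−k give the same square):
1²=1, 2²=4, 3²=9, 4²=16, 5²=25, 6²=36, 7²≡12, 8²≡27, 9²≡7, 10²≡26, 11²≡10, 12²≡33, 13²≡21, 14²≡11, 15²≡3, 16²≡34, 17²≡30, 18²≡28 (mod 37).
The residues are {1, 3, 4, 7, 9, 10, 11, 12, 16, 21, 25, 26, 27, 28, 30, 33, 34, 36}; the non-residues are the remaining 18 nonzero classes.

2, 5, 6, 8, 13, 14, 15, 17, 18, 19, 20, 22, 23, 24, 29, 31, 32, 35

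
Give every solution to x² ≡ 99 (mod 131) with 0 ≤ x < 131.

19, 112

Since 131 ≡ 3 (mod 4), a square root of 99 is 99^((131+1)/4) = 99^33 mod 131.
Repeated squaring: 99^2≡107, 99^4≡52, 99^8≡84, 99^16≡113, 99^32≡62 (mod 131).
99^33 = 99^(32+1) ≡ 112 (mod 131).
Check: 112² = 12544 ≡ 99 (mod 131). The two roots are 19 and 112.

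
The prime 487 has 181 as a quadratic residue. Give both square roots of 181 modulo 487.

147, 340

Since 487 ≡ 3 (mod 4), a square root of 181 is 181^((487+1)/4) = 181^122 mod 487.
Repeated squaring: 181^2≡132, 181^4≡379, 181^8≡463, 181^16≡89, 181^32≡129, 181^64≡83 (mod 487).
181^122 = 181^(64+32+16+8+2) ≡ 340 (mod 487).
Check: 340² = 115600 ≡ 181 (mod 487). The two roots are 147 and 340.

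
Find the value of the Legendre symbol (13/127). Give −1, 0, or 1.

1

Reciprocity: 13 ≡ 1 and 127 ≡ 3 (mod 4), so (13/127) = +(127/13).
Reduce top mod 13: now compute (10/13).
Pull out 2: since 13 ≡ 5 (mod 8), (2/13) = -1.
Reciprocity: 5 ≡ 1 and 13 ≡ 1 (mod 4), so (5/13) = +(13/5).
Reduce top mod 5: now compute (3/5).
Reciprocity: 3 ≡ 3 and 5 ≡ 1 (mod 4), so (3/5) = +(5/3).
Reduce top mod 3: now compute (2/3).
Pull out 2: since 3 ≡ 3 (mod 8), (2/3) = -1.
Reached (1/3) = 1. Collecting the sign flips along the way, the symbol is +1.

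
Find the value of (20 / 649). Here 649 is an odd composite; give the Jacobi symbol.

Pull out 2^2: since 649 ≡ 1 (mod 8), (2/649) = +1, so (2/649)^2 = +1.
Reciprocity: 5 ≡ 1 and 649 ≡ 1 (mod 4), so (5/649) = +(649/5).
Reduce top mod 5: now compute (4/5).
Pull out 2^2: since 5 ≡ 5 (mod 8), (2/5) = -1, so (2/5)^2 = +1.
Reached (1/5) = 1. Collecting the sign flips along the way, the symbol is +1.

1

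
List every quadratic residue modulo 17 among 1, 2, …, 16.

1 2 4 8 9 13 15 16

Square k = 1,…,8 (k and 17−k give the same square):
1²=1, 2²=4, 3²=9, 4²=16, 5²≡8, 6²≡2, 7²≡15, 8²≡13 (mod 17).
So the quadratic residues mod 17 are {1, 2, 4, 8, 9, 13, 15, 16}.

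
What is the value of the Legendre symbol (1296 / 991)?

Euler's criterion: (1296/991) ≡ 305^495 (mod 991).
305^2 ≡ 862 (mod 991)
305^4 ≡ 785 (mod 991)
305^8 ≡ 814 (mod 991)
305^16 ≡ 608 (mod 991)
305^32 ≡ 21 (mod 991)
305^64 ≡ 441 (mod 991)
305^128 ≡ 245 (mod 991)
305^256 ≡ 565 (mod 991)
305^495 = 305^(256+128+64+32+8+4+2+1) ≡ 1 (mod 991).
Result is 1, so (1296/991) = 1.

1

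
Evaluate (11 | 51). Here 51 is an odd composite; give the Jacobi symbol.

1

Reciprocity: 11 ≡ 3 and 51 ≡ 3 (mod 4), so (11/51) = −(51/11).
Reduce top mod 11: now compute (7/11).
Reciprocity: 7 ≡ 3 and 11 ≡ 3 (mod 4), so (7/11) = −(11/7).
Reduce top mod 7: now compute (4/7).
Pull out 2^2: since 7 ≡ 7 (mod 8), (2/7) = +1, so (2/7)^2 = +1.
Reached (1/7) = 1. Collecting the sign flips along the way, the symbol is +1.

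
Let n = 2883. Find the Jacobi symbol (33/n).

Reciprocity: 33 ≡ 1 and 2883 ≡ 3 (mod 4), so (33/2883) = +(2883/33).
Reduce top mod 33: now compute (12/33).
Pull out 2^2: since 33 ≡ 1 (mod 8), (2/33) = +1, so (2/33)^2 = +1.
Reciprocity: 3 ≡ 3 and 33 ≡ 1 (mod 4), so (3/33) = +(33/3).
Reduce top mod 3: now compute (0/3).
Top reduces to 0: gcd > 1, so the symbol is 0.

0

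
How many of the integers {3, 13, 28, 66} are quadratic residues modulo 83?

(3/83) = +1 → QR.
(13/83) = -1 → non-residue.
(28/83) = +1 → QR.
(66/83) = -1 → non-residue.
Total quadratic residues among the 4: 2.

2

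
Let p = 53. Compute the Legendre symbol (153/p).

1

Euler's criterion: (153/53) ≡ 47^26 (mod 53).
47^2 ≡ 36 (mod 53)
47^4 ≡ 24 (mod 53)
47^8 ≡ 46 (mod 53)
47^16 ≡ 49 (mod 53)
47^26 = 47^(16+8+2) ≡ 1 (mod 53).
Result is 1, so (153/53) = 1.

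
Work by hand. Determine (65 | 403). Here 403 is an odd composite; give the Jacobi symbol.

0

Reciprocity: 65 ≡ 1 and 403 ≡ 3 (mod 4), so (65/403) = +(403/65).
Reduce top mod 65: now compute (13/65).
Reciprocity: 13 ≡ 1 and 65 ≡ 1 (mod 4), so (13/65) = +(65/13).
Reduce top mod 13: now compute (0/13).
Top reduces to 0: gcd > 1, so the symbol is 0.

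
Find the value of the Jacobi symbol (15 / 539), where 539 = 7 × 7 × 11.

1

Reciprocity: 15 ≡ 3 and 539 ≡ 3 (mod 4), so (15/539) = −(539/15).
Reduce top mod 15: now compute (14/15).
Pull out 2: since 15 ≡ 7 (mod 8), (2/15) = +1.
Reciprocity: 7 ≡ 3 and 15 ≡ 3 (mod 4), so (7/15) = −(15/7).
Reduce top mod 7: now compute (1/7).
Reached (1/7) = 1. Collecting the sign flips along the way, the symbol is +1.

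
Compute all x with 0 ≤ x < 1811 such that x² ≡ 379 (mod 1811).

Since 1811 ≡ 3 (mod 4), a square root of 379 is 379^((1811+1)/4) = 379^453 mod 1811.
Repeated squaring: 379^2≡572, 379^4≡1204, 379^8≡816, 379^16≡1219, 379^32≡941, 379^64≡1713, 379^128≡549, 379^256≡775 (mod 1811).
379^453 = 379^(256+128+64+4+1) ≡ 1194 (mod 1811).
Check: 1194² = 1425636 ≡ 379 (mod 1811). The two roots are 617 and 1194.

617, 1194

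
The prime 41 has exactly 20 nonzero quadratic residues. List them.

Square k = 1,…,20 (k and 41−k give the same square):
1²=1, 2²=4, 3²=9, 4²=16, 5²=25, 6²=36, 7²≡8, 8²≡23, 9²≡40, 10²≡18, 11²≡39, 12²≡21, 13²≡5, 14²≡32, 15²≡20, 16²≡10, 17²≡2, 18²≡37, 19²≡33, 20²≡31 (mod 41).
So the quadratic residues mod 41 are {1, 2, 4, 5, 8, 9, 10, 16, 18, 20, 21, 23, 25, 31, 32, 33, 36, 37, 39, 40}.

1 2 4 5 8 9 10 16 18 20 21 23 25 31 32 33 36 37 39 40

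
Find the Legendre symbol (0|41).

Top reduces to 0: gcd > 1, so the symbol is 0.

0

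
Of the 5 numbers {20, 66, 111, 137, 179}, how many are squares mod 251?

(20/251) = +1 → QR.
(66/251) = +1 → QR.
(111/251) = -1 → non-residue.
(137/251) = -1 → non-residue.
(179/251) = +1 → QR.
Total quadratic residues among the 5: 3.

3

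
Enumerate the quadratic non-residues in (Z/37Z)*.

2, 5, 6, 8, 13, 14, 15, 17, 18, 19, 20, 22, 23, 24, 29, 31, 32, 35

Square k = 1,…,18 (k and 37−k give the same square):
1²=1, 2²=4, 3²=9, 4²=16, 5²=25, 6²=36, 7²≡12, 8²≡27, 9²≡7, 10²≡26, 11²≡10, 12²≡33, 13²≡21, 14²≡11, 15²≡3, 16²≡34, 17²≡30, 18²≡28 (mod 37).
The residues are {1, 3, 4, 7, 9, 10, 11, 12, 16, 21, 25, 26, 27, 28, 30, 33, 34, 36}; the non-residues are the remaining 18 nonzero classes.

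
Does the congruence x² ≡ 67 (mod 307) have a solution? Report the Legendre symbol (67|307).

Reciprocity: 67 ≡ 3 and 307 ≡ 3 (mod 4), so (67/307) = −(307/67).
Reduce top mod 67: now compute (39/67).
Reciprocity: 39 ≡ 3 and 67 ≡ 3 (mod 4), so (39/67) = −(67/39).
Reduce top mod 39: now compute (28/39).
Pull out 2^2: since 39 ≡ 7 (mod 8), (2/39) = +1, so (2/39)^2 = +1.
Reciprocity: 7 ≡ 3 and 39 ≡ 3 (mod 4), so (7/39) = −(39/7).
Reduce top mod 7: now compute (4/7).
Pull out 2^2: since 7 ≡ 7 (mod 8), (2/7) = +1, so (2/7)^2 = +1.
Reached (1/7) = 1. Collecting the sign flips along the way, the symbol is -1.

-1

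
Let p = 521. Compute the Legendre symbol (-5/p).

Euler's criterion: (-5/521) ≡ 516^260 (mod 521).
516^2 ≡ 25 (mod 521)
516^4 ≡ 104 (mod 521)
516^8 ≡ 396 (mod 521)
516^16 ≡ 516 (mod 521)
516^32 ≡ 25 (mod 521)
516^64 ≡ 104 (mod 521)
516^128 ≡ 396 (mod 521)
516^256 ≡ 516 (mod 521)
516^260 = 516^(256+4) ≡ 1 (mod 521).
Result is 1, so (-5/521) = 1.

1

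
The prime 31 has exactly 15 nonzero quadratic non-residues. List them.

Square k = 1,…,15 (k and 31−k give the same square):
1²=1, 2²=4, 3²=9, 4²=16, 5²=25, 6²≡5, 7²≡18, 8²≡2, 9²≡19, 10²≡7, 11²≡28, 12²≡20, 13²≡14, 14²≡10, 15²≡8 (mod 31).
The residues are {1, 2, 4, 5, 7, 8, 9, 10, 14, 16, 18, 19, 20, 25, 28}; the non-residues are the remaining 15 nonzero classes.

3,6,11,12,13,15,17,21,22,23,24,26,27,29,30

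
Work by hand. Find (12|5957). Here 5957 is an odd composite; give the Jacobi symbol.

-1

Pull out 2^2: since 5957 ≡ 5 (mod 8), (2/5957) = -1, so (2/5957)^2 = +1.
Reciprocity: 3 ≡ 3 and 5957 ≡ 1 (mod 4), so (3/5957) = +(5957/3).
Reduce top mod 3: now compute (2/3).
Pull out 2: since 3 ≡ 3 (mod 8), (2/3) = -1.
Reached (1/3) = 1. Collecting the sign flips along the way, the symbol is -1.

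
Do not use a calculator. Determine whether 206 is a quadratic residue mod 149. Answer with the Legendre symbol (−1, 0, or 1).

-1

Euler's criterion: (206/149) ≡ 57^74 (mod 149).
57^2 ≡ 120 (mod 149)
57^4 ≡ 96 (mod 149)
57^8 ≡ 127 (mod 149)
57^16 ≡ 37 (mod 149)
57^32 ≡ 28 (mod 149)
57^64 ≡ 39 (mod 149)
57^74 = 57^(64+8+2) ≡ 148 (mod 149).
Result is 148 ≡ −1, so (206/149) = −1.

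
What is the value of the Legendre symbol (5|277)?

Reciprocity: 5 ≡ 1 and 277 ≡ 1 (mod 4), so (5/277) = +(277/5).
Reduce top mod 5: now compute (2/5).
Pull out 2: since 5 ≡ 5 (mod 8), (2/5) = -1.
Reached (1/5) = 1. Collecting the sign flips along the way, the symbol is -1.

-1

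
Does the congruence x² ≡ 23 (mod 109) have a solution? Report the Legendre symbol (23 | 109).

Reciprocity: 23 ≡ 3 and 109 ≡ 1 (mod 4), so (23/109) = +(109/23).
Reduce top mod 23: now compute (17/23).
Reciprocity: 17 ≡ 1 and 23 ≡ 3 (mod 4), so (17/23) = +(23/17).
Reduce top mod 17: now compute (6/17).
Pull out 2: since 17 ≡ 1 (mod 8), (2/17) = +1.
Reciprocity: 3 ≡ 3 and 17 ≡ 1 (mod 4), so (3/17) = +(17/3).
Reduce top mod 3: now compute (2/3).
Pull out 2: since 3 ≡ 3 (mod 8), (2/3) = -1.
Reached (1/3) = 1. Collecting the sign flips along the way, the symbol is -1.

-1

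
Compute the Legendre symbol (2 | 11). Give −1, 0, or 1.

-1

Pull out 2: since 11 ≡ 3 (mod 8), (2/11) = -1.
Reached (1/11) = 1. Collecting the sign flips along the way, the symbol is -1.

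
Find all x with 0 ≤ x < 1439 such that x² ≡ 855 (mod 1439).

Since 1439 ≡ 3 (mod 4), a square root of 855 is 855^((1439+1)/4) = 855^360 mod 1439.
Repeated squaring: 855^2≡13, 855^4≡169, 855^8≡1220, 855^16≡474, 855^32≡192, 855^64≡889, 855^128≡310, 855^256≡1126 (mod 1439).
855^360 = 855^(256+64+32+8) ≡ 1086 (mod 1439).
Check: 1086² = 1179396 ≡ 855 (mod 1439). The two roots are 353 and 1086.

353, 1086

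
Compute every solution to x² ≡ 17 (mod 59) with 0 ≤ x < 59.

Since 59 ≡ 3 (mod 4), a square root of 17 is 17^((59+1)/4) = 17^15 mod 59.
Repeated squaring: 17^2≡53, 17^4≡36, 17^8≡57 (mod 59).
17^15 = 17^(8+4+2+1) ≡ 28 (mod 59).
Check: 28² = 784 ≡ 17 (mod 59). The two roots are 28 and 31.

28, 31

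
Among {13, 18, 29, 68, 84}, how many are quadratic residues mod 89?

(13/89) = -1 → non-residue.
(18/89) = +1 → QR.
(29/89) = -1 → non-residue.
(68/89) = +1 → QR.
(84/89) = +1 → QR.
Total quadratic residues among the 5: 3.

3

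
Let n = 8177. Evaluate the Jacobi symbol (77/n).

1

Reciprocity: 77 ≡ 1 and 8177 ≡ 1 (mod 4), so (77/8177) = +(8177/77).
Reduce top mod 77: now compute (15/77).
Reciprocity: 15 ≡ 3 and 77 ≡ 1 (mod 4), so (15/77) = +(77/15).
Reduce top mod 15: now compute (2/15).
Pull out 2: since 15 ≡ 7 (mod 8), (2/15) = +1.
Reached (1/15) = 1. Collecting the sign flips along the way, the symbol is +1.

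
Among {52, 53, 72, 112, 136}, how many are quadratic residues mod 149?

(52/149) = -1 → non-residue.
(53/149) = +1 → QR.
(72/149) = -1 → non-residue.
(112/149) = +1 → QR.
(136/149) = -1 → non-residue.
Total quadratic residues among the 5: 2.

2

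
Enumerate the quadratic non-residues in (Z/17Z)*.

Square k = 1,…,8 (k and 17−k give the same square):
1²=1, 2²=4, 3²=9, 4²=16, 5²≡8, 6²≡2, 7²≡15, 8²≡13 (mod 17).
The residues are {1, 2, 4, 8, 9, 13, 15, 16}; the non-residues are the remaining 8 nonzero classes.

3, 5, 6, 7, 10, 11, 12, 14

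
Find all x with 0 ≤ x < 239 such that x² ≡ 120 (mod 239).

Since 239 ≡ 3 (mod 4), a square root of 120 is 120^((239+1)/4) = 120^60 mod 239.
Repeated squaring: 120^2≡60, 120^4≡15, 120^8≡225, 120^16≡196, 120^32≡176 (mod 239).
120^60 = 120^(32+16+8+4) ≡ 169 (mod 239).
Check: 169² = 28561 ≡ 120 (mod 239). The two roots are 70 and 169.

70, 169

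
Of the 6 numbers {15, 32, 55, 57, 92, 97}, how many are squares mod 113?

4

(15/113) = +1 → QR.
(32/113) = +1 → QR.
(55/113) = -1 → non-residue.
(57/113) = +1 → QR.
(92/113) = -1 → non-residue.
(97/113) = +1 → QR.
Total quadratic residues among the 6: 4.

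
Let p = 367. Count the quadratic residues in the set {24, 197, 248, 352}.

1

(24/367) = -1 → non-residue.
(197/367) = -1 → non-residue.
(248/367) = +1 → QR.
(352/367) = -1 → non-residue.
Total quadratic residues among the 4: 1.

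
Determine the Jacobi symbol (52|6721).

0

Pull out 2^2: since 6721 ≡ 1 (mod 8), (2/6721) = +1, so (2/6721)^2 = +1.
Reciprocity: 13 ≡ 1 and 6721 ≡ 1 (mod 4), so (13/6721) = +(6721/13).
Reduce top mod 13: now compute (0/13).
Top reduces to 0: gcd > 1, so the symbol is 0.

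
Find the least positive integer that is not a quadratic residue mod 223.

(2/223) = +1, so 2 is a residue.
(3/223) = −1, so 3 is the smallest positive non-residue mod 223.

3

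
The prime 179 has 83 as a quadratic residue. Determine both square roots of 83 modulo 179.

Since 179 ≡ 3 (mod 4), a square root of 83 is 83^((179+1)/4) = 83^45 mod 179.
Repeated squaring: 83^2≡87, 83^4≡51, 83^8≡95, 83^16≡75, 83^32≡76 (mod 179).
83^45 = 83^(32+8+4+1) ≡ 158 (mod 179).
Check: 158² = 24964 ≡ 83 (mod 179). The two roots are 21 and 158.

21, 158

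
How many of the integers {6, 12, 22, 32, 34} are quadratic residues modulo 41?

1

(6/41) = -1 → non-residue.
(12/41) = -1 → non-residue.
(22/41) = -1 → non-residue.
(32/41) = +1 → QR.
(34/41) = -1 → non-residue.
Total quadratic residues among the 5: 1.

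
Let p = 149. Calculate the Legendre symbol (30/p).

Pull out 2: since 149 ≡ 5 (mod 8), (2/149) = -1.
Reciprocity: 15 ≡ 3 and 149 ≡ 1 (mod 4), so (15/149) = +(149/15).
Reduce top mod 15: now compute (14/15).
Pull out 2: since 15 ≡ 7 (mod 8), (2/15) = +1.
Reciprocity: 7 ≡ 3 and 15 ≡ 3 (mod 4), so (7/15) = −(15/7).
Reduce top mod 7: now compute (1/7).
Reached (1/7) = 1. Collecting the sign flips along the way, the symbol is +1.

1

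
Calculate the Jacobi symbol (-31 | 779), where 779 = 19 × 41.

First reduce: -31 ≡ 748 (mod 779).
Pull out 2^2: since 779 ≡ 3 (mod 8), (2/779) = -1, so (2/779)^2 = +1.
Reciprocity: 187 ≡ 3 and 779 ≡ 3 (mod 4), so (187/779) = −(779/187).
Reduce top mod 187: now compute (31/187).
Reciprocity: 31 ≡ 3 and 187 ≡ 3 (mod 4), so (31/187) = −(187/31).
Reduce top mod 31: now compute (1/31).
Reached (1/31) = 1. Collecting the sign flips along the way, the symbol is +1.

1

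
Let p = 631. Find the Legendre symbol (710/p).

First reduce: 710 ≡ 79 (mod 631).
Reciprocity: 79 ≡ 3 and 631 ≡ 3 (mod 4), so (79/631) = −(631/79).
Reduce top mod 79: now compute (78/79).
Pull out 2: since 79 ≡ 7 (mod 8), (2/79) = +1.
Reciprocity: 39 ≡ 3 and 79 ≡ 3 (mod 4), so (39/79) = −(79/39).
Reduce top mod 39: now compute (1/39).
Reached (1/39) = 1. Collecting the sign flips along the way, the symbol is +1.

1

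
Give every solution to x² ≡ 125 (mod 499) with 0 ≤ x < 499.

Since 499 ≡ 3 (mod 4), a square root of 125 is 125^((499+1)/4) = 125^125 mod 499.
Repeated squaring: 125^2≡156, 125^4≡384, 125^8≡251, 125^16≡127, 125^32≡161, 125^64≡472 (mod 499).
125^125 = 125^(64+32+16+8+4+1) ≡ 249 (mod 499).
Check: 249² = 62001 ≡ 125 (mod 499). The two roots are 249 and 250.

249, 250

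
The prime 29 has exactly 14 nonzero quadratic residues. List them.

Square k = 1,…,14 (k and 29−k give the same square):
1²=1, 2²=4, 3²=9, 4²=16, 5²=25, 6²≡7, 7²≡20, 8²≡6, 9²≡23, 10²≡13, 11²≡5, 12²≡28, 13²≡24, 14²≡22 (mod 29).
So the quadratic residues mod 29 are {1, 4, 5, 6, 7, 9, 13, 16, 20, 22, 23, 24, 25, 28}.

1,4,5,6,7,9,13,16,20,22,23,24,25,28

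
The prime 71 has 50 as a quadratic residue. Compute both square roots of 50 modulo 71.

Since 71 ≡ 3 (mod 4), a square root of 50 is 50^((71+1)/4) = 50^18 mod 71.
Repeated squaring: 50^2≡15, 50^4≡12, 50^8≡2, 50^16≡4 (mod 71).
50^18 = 50^(16+2) ≡ 60 (mod 71).
Check: 60² = 3600 ≡ 50 (mod 71). The two roots are 11 and 60.

11, 60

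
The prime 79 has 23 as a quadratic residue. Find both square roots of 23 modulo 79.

Since 79 ≡ 3 (mod 4), a square root of 23 is 23^((79+1)/4) = 23^20 mod 79.
Repeated squaring: 23^2≡55, 23^4≡23, 23^8≡55, 23^16≡23 (mod 79).
23^20 = 23^(16+4) ≡ 55 (mod 79).
Check: 55² = 3025 ≡ 23 (mod 79). The two roots are 24 and 55.

24, 55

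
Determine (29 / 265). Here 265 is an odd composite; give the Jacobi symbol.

1

Reciprocity: 29 ≡ 1 and 265 ≡ 1 (mod 4), so (29/265) = +(265/29).
Reduce top mod 29: now compute (4/29).
Pull out 2^2: since 29 ≡ 5 (mod 8), (2/29) = -1, so (2/29)^2 = +1.
Reached (1/29) = 1. Collecting the sign flips along the way, the symbol is +1.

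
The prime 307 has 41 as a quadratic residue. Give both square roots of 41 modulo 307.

Since 307 ≡ 3 (mod 4), a square root of 41 is 41^((307+1)/4) = 41^77 mod 307.
Repeated squaring: 41^2≡146, 41^4≡133, 41^8≡190, 41^16≡181, 41^32≡219, 41^64≡69 (mod 307).
41^77 = 41^(64+8+4+1) ≡ 196 (mod 307).
Check: 196² = 38416 ≡ 41 (mod 307). The two roots are 111 and 196.

111, 196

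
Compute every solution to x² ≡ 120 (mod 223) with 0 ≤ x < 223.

41, 182

Since 223 ≡ 3 (mod 4), a square root of 120 is 120^((223+1)/4) = 120^56 mod 223.
Repeated squaring: 120^2≡128, 120^4≡105, 120^8≡98, 120^16≡15, 120^32≡2 (mod 223).
120^56 = 120^(32+16+8) ≡ 41 (mod 223).
Check: 41² = 1681 ≡ 120 (mod 223). The two roots are 41 and 182.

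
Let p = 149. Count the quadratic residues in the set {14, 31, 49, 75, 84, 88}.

(14/149) = -1 → non-residue.
(31/149) = +1 → QR.
(49/149) = +1 → QR.
(75/149) = -1 → non-residue.
(84/149) = -1 → non-residue.
(88/149) = +1 → QR.
Total quadratic residues among the 6: 3.

3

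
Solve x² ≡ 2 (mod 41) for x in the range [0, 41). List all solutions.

41 ≡ 1 (mod 4), so we find a root by search.
Trying successive values, 17² = 289 ≡ 2 (mod 41). The other root is 41 − 17 = 24.

17, 24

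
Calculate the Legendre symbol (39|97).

Reciprocity: 39 ≡ 3 and 97 ≡ 1 (mod 4), so (39/97) = +(97/39).
Reduce top mod 39: now compute (19/39).
Reciprocity: 19 ≡ 3 and 39 ≡ 3 (mod 4), so (19/39) = −(39/19).
Reduce top mod 19: now compute (1/19).
Reached (1/19) = 1. Collecting the sign flips along the way, the symbol is -1.

-1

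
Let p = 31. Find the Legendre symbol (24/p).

-1

Pull out 2^3: since 31 ≡ 7 (mod 8), (2/31) = +1, so (2/31)^3 = +1.
Reciprocity: 3 ≡ 3 and 31 ≡ 3 (mod 4), so (3/31) = −(31/3).
Reduce top mod 3: now compute (1/3).
Reached (1/3) = 1. Collecting the sign flips along the way, the symbol is -1.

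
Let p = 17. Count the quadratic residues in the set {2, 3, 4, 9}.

(2/17) = +1 → QR.
(3/17) = -1 → non-residue.
(4/17) = +1 → QR.
(9/17) = +1 → QR.
Total quadratic residues among the 4: 3.

3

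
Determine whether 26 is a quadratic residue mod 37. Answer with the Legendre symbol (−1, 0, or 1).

Euler's criterion: (26/37) ≡ 26^18 (mod 37).
26^2 ≡ 10 (mod 37)
26^4 ≡ 26 (mod 37)
26^8 ≡ 10 (mod 37)
26^16 ≡ 26 (mod 37)
26^18 = 26^(16+2) ≡ 1 (mod 37).
Result is 1, so (26/37) = 1.

1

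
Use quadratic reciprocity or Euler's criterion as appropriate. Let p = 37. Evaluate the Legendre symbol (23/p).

Reciprocity: 23 ≡ 3 and 37 ≡ 1 (mod 4), so (23/37) = +(37/23).
Reduce top mod 23: now compute (14/23).
Pull out 2: since 23 ≡ 7 (mod 8), (2/23) = +1.
Reciprocity: 7 ≡ 3 and 23 ≡ 3 (mod 4), so (7/23) = −(23/7).
Reduce top mod 7: now compute (2/7).
Pull out 2: since 7 ≡ 7 (mod 8), (2/7) = +1.
Reached (1/7) = 1. Collecting the sign flips along the way, the symbol is -1.

-1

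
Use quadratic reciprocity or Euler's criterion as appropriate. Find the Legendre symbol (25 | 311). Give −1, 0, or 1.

Reciprocity: 25 ≡ 1 and 311 ≡ 3 (mod 4), so (25/311) = +(311/25).
Reduce top mod 25: now compute (11/25).
Reciprocity: 11 ≡ 3 and 25 ≡ 1 (mod 4), so (11/25) = +(25/11).
Reduce top mod 11: now compute (3/11).
Reciprocity: 3 ≡ 3 and 11 ≡ 3 (mod 4), so (3/11) = −(11/3).
Reduce top mod 3: now compute (2/3).
Pull out 2: since 3 ≡ 3 (mod 8), (2/3) = -1.
Reached (1/3) = 1. Collecting the sign flips along the way, the symbol is +1.

1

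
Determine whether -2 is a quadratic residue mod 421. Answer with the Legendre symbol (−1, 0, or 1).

First reduce: -2 ≡ 419 (mod 421).
Reciprocity: 419 ≡ 3 and 421 ≡ 1 (mod 4), so (419/421) = +(421/419).
Reduce top mod 419: now compute (2/419).
Pull out 2: since 419 ≡ 3 (mod 8), (2/419) = -1.
Reached (1/419) = 1. Collecting the sign flips along the way, the symbol is -1.

-1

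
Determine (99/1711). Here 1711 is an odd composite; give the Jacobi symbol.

1

Reciprocity: 99 ≡ 3 and 1711 ≡ 3 (mod 4), so (99/1711) = −(1711/99).
Reduce top mod 99: now compute (28/99).
Pull out 2^2: since 99 ≡ 3 (mod 8), (2/99) = -1, so (2/99)^2 = +1.
Reciprocity: 7 ≡ 3 and 99 ≡ 3 (mod 4), so (7/99) = −(99/7).
Reduce top mod 7: now compute (1/7).
Reached (1/7) = 1. Collecting the sign flips along the way, the symbol is +1.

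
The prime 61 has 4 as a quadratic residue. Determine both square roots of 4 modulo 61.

61 ≡ 1 (mod 4), so we find a root by search.
Trying successive values, 2² = 4 ≡ 4 (mod 61). The other root is 61 − 2 = 59.

2, 59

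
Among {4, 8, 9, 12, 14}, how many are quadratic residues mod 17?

3

(4/17) = +1 → QR.
(8/17) = +1 → QR.
(9/17) = +1 → QR.
(12/17) = -1 → non-residue.
(14/17) = -1 → non-residue.
Total quadratic residues among the 5: 3.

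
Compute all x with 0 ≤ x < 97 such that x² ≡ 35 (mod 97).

97 ≡ 1 (mod 4), so we find a root by search.
Trying successive values, 36² = 1296 ≡ 35 (mod 97). The other root is 97 − 36 = 61.

36, 61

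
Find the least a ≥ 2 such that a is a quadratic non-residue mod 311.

(2/311) = +1, so 2 is a residue.
(3/311) = +1, so 3 is a residue.
(4/311) = +1, so 4 is a residue.
(5/311) = +1, so 5 is a residue.
(6/311) = +1, so 6 is a residue.
(7/311) = +1, so 7 is a residue.
(8/311) = +1, so 8 is a residue.
(9/311) = +1, so 9 is a residue.
(10/311) = +1, so 10 is a residue.
(11/311) = −1, so 11 is the smallest positive non-residue mod 311.

11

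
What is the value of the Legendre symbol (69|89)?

Reciprocity: 69 ≡ 1 and 89 ≡ 1 (mod 4), so (69/89) = +(89/69).
Reduce top mod 69: now compute (20/69).
Pull out 2^2: since 69 ≡ 5 (mod 8), (2/69) = -1, so (2/69)^2 = +1.
Reciprocity: 5 ≡ 1 and 69 ≡ 1 (mod 4), so (5/69) = +(69/5).
Reduce top mod 5: now compute (4/5).
Pull out 2^2: since 5 ≡ 5 (mod 8), (2/5) = -1, so (2/5)^2 = +1.
Reached (1/5) = 1. Collecting the sign flips along the way, the symbol is +1.

1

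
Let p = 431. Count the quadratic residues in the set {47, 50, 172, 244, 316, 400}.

3

(47/431) = -1 → non-residue.
(50/431) = +1 → QR.
(172/431) = -1 → non-residue.
(244/431) = +1 → QR.
(316/431) = -1 → non-residue.
(400/431) = +1 → QR.
Total quadratic residues among the 6: 3.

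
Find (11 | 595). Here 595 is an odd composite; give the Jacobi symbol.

Reciprocity: 11 ≡ 3 and 595 ≡ 3 (mod 4), so (11/595) = −(595/11).
Reduce top mod 11: now compute (1/11).
Reached (1/11) = 1. Collecting the sign flips along the way, the symbol is -1.

-1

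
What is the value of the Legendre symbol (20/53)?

-1

Euler's criterion: (20/53) ≡ 20^26 (mod 53).
20^2 ≡ 29 (mod 53)
20^4 ≡ 46 (mod 53)
20^8 ≡ 49 (mod 53)
20^16 ≡ 16 (mod 53)
20^26 = 20^(16+8+2) ≡ 52 (mod 53).
Result is 52 ≡ −1, so (20/53) = −1.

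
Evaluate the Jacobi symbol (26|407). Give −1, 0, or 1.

1

Pull out 2: since 407 ≡ 7 (mod 8), (2/407) = +1.
Reciprocity: 13 ≡ 1 and 407 ≡ 3 (mod 4), so (13/407) = +(407/13).
Reduce top mod 13: now compute (4/13).
Pull out 2^2: since 13 ≡ 5 (mod 8), (2/13) = -1, so (2/13)^2 = +1.
Reached (1/13) = 1. Collecting the sign flips along the way, the symbol is +1.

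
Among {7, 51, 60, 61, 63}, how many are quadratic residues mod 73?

(7/73) = -1 → non-residue.
(51/73) = -1 → non-residue.
(60/73) = -1 → non-residue.
(61/73) = +1 → QR.
(63/73) = -1 → non-residue.
Total quadratic residues among the 5: 1.

1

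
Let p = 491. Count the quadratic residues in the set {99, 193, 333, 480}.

2

(99/491) = +1 → QR.
(193/491) = -1 → non-residue.
(333/491) = +1 → QR.
(480/491) = -1 → non-residue.
Total quadratic residues among the 4: 2.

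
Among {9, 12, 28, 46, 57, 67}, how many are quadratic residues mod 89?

3

(9/89) = +1 → QR.
(12/89) = -1 → non-residue.
(28/89) = -1 → non-residue.
(46/89) = -1 → non-residue.
(57/89) = +1 → QR.
(67/89) = +1 → QR.
Total quadratic residues among the 6: 3.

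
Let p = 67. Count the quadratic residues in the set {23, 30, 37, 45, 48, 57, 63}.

2

(23/67) = +1 → QR.
(30/67) = -1 → non-residue.
(37/67) = +1 → QR.
(45/67) = -1 → non-residue.
(48/67) = -1 → non-residue.
(57/67) = -1 → non-residue.
(63/67) = -1 → non-residue.
Total quadratic residues among the 7: 2.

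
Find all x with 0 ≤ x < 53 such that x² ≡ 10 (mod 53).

13, 40

53 ≡ 1 (mod 4), so we find a root by search.
Trying successive values, 13² = 169 ≡ 10 (mod 53). The other root is 53 − 13 = 40.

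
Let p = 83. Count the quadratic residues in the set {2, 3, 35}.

(2/83) = -1 → non-residue.
(3/83) = +1 → QR.
(35/83) = -1 → non-residue.
Total quadratic residues among the 3: 1.

1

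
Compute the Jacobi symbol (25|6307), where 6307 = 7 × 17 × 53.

Reciprocity: 25 ≡ 1 and 6307 ≡ 3 (mod 4), so (25/6307) = +(6307/25).
Reduce top mod 25: now compute (7/25).
Reciprocity: 7 ≡ 3 and 25 ≡ 1 (mod 4), so (7/25) = +(25/7).
Reduce top mod 7: now compute (4/7).
Pull out 2^2: since 7 ≡ 7 (mod 8), (2/7) = +1, so (2/7)^2 = +1.
Reached (1/7) = 1. Collecting the sign flips along the way, the symbol is +1.

1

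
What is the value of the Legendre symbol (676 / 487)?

1

Euler's criterion: (676/487) ≡ 189^243 (mod 487).
189^2 ≡ 170 (mod 487)
189^4 ≡ 167 (mod 487)
189^8 ≡ 130 (mod 487)
189^16 ≡ 342 (mod 487)
189^32 ≡ 84 (mod 487)
189^64 ≡ 238 (mod 487)
189^128 ≡ 152 (mod 487)
189^243 = 189^(128+64+32+16+2+1) ≡ 1 (mod 487).
Result is 1, so (676/487) = 1.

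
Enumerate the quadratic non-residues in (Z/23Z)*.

5, 7, 10, 11, 14, 15, 17, 19, 20, 21, 22

Square k = 1,…,11 (k and 23−k give the same square):
1²=1, 2²=4, 3²=9, 4²=16, 5²≡2, 6²≡13, 7²≡3, 8²≡18, 9²≡12, 10²≡8, 11²≡6 (mod 23).
The residues are {1, 2, 3, 4, 6, 8, 9, 12, 13, 16, 18}; the non-residues are the remaining 11 nonzero classes.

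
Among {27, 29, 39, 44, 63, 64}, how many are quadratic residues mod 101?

1

(27/101) = -1 → non-residue.
(29/101) = -1 → non-residue.
(39/101) = -1 → non-residue.
(44/101) = -1 → non-residue.
(63/101) = -1 → non-residue.
(64/101) = +1 → QR.
Total quadratic residues among the 6: 1.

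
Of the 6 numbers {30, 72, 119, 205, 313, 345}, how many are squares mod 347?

(30/347) = +1 → QR.
(72/347) = -1 → non-residue.
(119/347) = +1 → QR.
(205/347) = +1 → QR.
(313/347) = -1 → non-residue.
(345/347) = +1 → QR.
Total quadratic residues among the 6: 4.

4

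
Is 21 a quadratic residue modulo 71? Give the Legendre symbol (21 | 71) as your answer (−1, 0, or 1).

-1

Reciprocity: 21 ≡ 1 and 71 ≡ 3 (mod 4), so (21/71) = +(71/21).
Reduce top mod 21: now compute (8/21).
Pull out 2^3: since 21 ≡ 5 (mod 8), (2/21) = -1, so (2/21)^3 = -1.
Reached (1/21) = 1. Collecting the sign flips along the way, the symbol is -1.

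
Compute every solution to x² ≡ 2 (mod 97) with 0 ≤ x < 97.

97 ≡ 1 (mod 4), so we find a root by search.
Trying successive values, 14² = 196 ≡ 2 (mod 97). The other root is 97 − 14 = 83.

14, 83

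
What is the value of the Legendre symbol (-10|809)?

1

First reduce: -10 ≡ 799 (mod 809).
Reciprocity: 799 ≡ 3 and 809 ≡ 1 (mod 4), so (799/809) = +(809/799).
Reduce top mod 799: now compute (10/799).
Pull out 2: since 799 ≡ 7 (mod 8), (2/799) = +1.
Reciprocity: 5 ≡ 1 and 799 ≡ 3 (mod 4), so (5/799) = +(799/5).
Reduce top mod 5: now compute (4/5).
Pull out 2^2: since 5 ≡ 5 (mod 8), (2/5) = -1, so (2/5)^2 = +1.
Reached (1/5) = 1. Collecting the sign flips along the way, the symbol is +1.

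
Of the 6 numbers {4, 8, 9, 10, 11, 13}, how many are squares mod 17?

4

(4/17) = +1 → QR.
(8/17) = +1 → QR.
(9/17) = +1 → QR.
(10/17) = -1 → non-residue.
(11/17) = -1 → non-residue.
(13/17) = +1 → QR.
Total quadratic residues among the 6: 4.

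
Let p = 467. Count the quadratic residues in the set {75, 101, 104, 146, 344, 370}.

2

(75/467) = +1 → QR.
(101/467) = -1 → non-residue.
(104/467) = -1 → non-residue.
(146/467) = +1 → QR.
(344/467) = -1 → non-residue.
(370/467) = -1 → non-residue.
Total quadratic residues among the 6: 2.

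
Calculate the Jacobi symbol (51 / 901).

0

Reciprocity: 51 ≡ 3 and 901 ≡ 1 (mod 4), so (51/901) = +(901/51).
Reduce top mod 51: now compute (34/51).
Pull out 2: since 51 ≡ 3 (mod 8), (2/51) = -1.
Reciprocity: 17 ≡ 1 and 51 ≡ 3 (mod 4), so (17/51) = +(51/17).
Reduce top mod 17: now compute (0/17).
Top reduces to 0: gcd > 1, so the symbol is 0.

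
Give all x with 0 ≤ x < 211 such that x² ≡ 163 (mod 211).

95, 116

Since 211 ≡ 3 (mod 4), a square root of 163 is 163^((211+1)/4) = 163^53 mod 211.
Repeated squaring: 163^2≡194, 163^4≡78, 163^8≡176, 163^16≡170, 163^32≡204 (mod 211).
163^53 = 163^(32+16+4+1) ≡ 95 (mod 211).
Check: 95² = 9025 ≡ 163 (mod 211). The two roots are 95 and 116.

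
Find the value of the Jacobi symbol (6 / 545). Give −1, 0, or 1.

-1

Pull out 2: since 545 ≡ 1 (mod 8), (2/545) = +1.
Reciprocity: 3 ≡ 3 and 545 ≡ 1 (mod 4), so (3/545) = +(545/3).
Reduce top mod 3: now compute (2/3).
Pull out 2: since 3 ≡ 3 (mod 8), (2/3) = -1.
Reached (1/3) = 1. Collecting the sign flips along the way, the symbol is -1.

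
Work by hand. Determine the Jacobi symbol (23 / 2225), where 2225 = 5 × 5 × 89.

Reciprocity: 23 ≡ 3 and 2225 ≡ 1 (mod 4), so (23/2225) = +(2225/23).
Reduce top mod 23: now compute (17/23).
Reciprocity: 17 ≡ 1 and 23 ≡ 3 (mod 4), so (17/23) = +(23/17).
Reduce top mod 17: now compute (6/17).
Pull out 2: since 17 ≡ 1 (mod 8), (2/17) = +1.
Reciprocity: 3 ≡ 3 and 17 ≡ 1 (mod 4), so (3/17) = +(17/3).
Reduce top mod 3: now compute (2/3).
Pull out 2: since 3 ≡ 3 (mod 8), (2/3) = -1.
Reached (1/3) = 1. Collecting the sign flips along the way, the symbol is -1.

-1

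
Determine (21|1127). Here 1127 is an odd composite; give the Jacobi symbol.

0

Reciprocity: 21 ≡ 1 and 1127 ≡ 3 (mod 4), so (21/1127) = +(1127/21).
Reduce top mod 21: now compute (14/21).
Pull out 2: since 21 ≡ 5 (mod 8), (2/21) = -1.
Reciprocity: 7 ≡ 3 and 21 ≡ 1 (mod 4), so (7/21) = +(21/7).
Reduce top mod 7: now compute (0/7).
Top reduces to 0: gcd > 1, so the symbol is 0.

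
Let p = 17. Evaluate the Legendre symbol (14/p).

-1

Euler's criterion: (14/17) ≡ 14^8 (mod 17).
14^2 ≡ 9 (mod 17)
14^4 ≡ 13 (mod 17)
14^8 ≡ 16 (mod 17)
14^8 = 14^(8) ≡ 16 (mod 17).
Result is 16 ≡ −1, so (14/17) = −1.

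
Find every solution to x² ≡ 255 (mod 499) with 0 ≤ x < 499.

Since 499 ≡ 3 (mod 4), a square root of 255 is 255^((499+1)/4) = 255^125 mod 499.
Repeated squaring: 255^2≡155, 255^4≡73, 255^8≡339, 255^16≡151, 255^32≡346, 255^64≡455 (mod 499).
255^125 = 255^(64+32+16+8+4+1) ≡ 57 (mod 499).
Check: 57² = 3249 ≡ 255 (mod 499). The two roots are 57 and 442.

57, 442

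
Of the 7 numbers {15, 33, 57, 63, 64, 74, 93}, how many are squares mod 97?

(15/97) = -1 → non-residue.
(33/97) = +1 → QR.
(57/97) = -1 → non-residue.
(63/97) = -1 → non-residue.
(64/97) = +1 → QR.
(74/97) = -1 → non-residue.
(93/97) = +1 → QR.
Total quadratic residues among the 7: 3.

3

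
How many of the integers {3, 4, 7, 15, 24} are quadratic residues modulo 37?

(3/37) = +1 → QR.
(4/37) = +1 → QR.
(7/37) = +1 → QR.
(15/37) = -1 → non-residue.
(24/37) = -1 → non-residue.
Total quadratic residues among the 5: 3.

3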